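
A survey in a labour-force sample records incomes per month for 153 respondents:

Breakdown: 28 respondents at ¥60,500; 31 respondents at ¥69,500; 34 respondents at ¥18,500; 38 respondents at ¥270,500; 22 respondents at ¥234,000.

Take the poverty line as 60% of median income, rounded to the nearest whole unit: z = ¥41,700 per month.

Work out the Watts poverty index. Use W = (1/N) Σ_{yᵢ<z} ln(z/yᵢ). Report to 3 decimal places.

0.181

Poor units: 34×¥18,500 (q = 34 of N = 153).
Log gaps: ln(41700/18500) = 0.8127 (×34).
W = 27.632833 / 153 = 0.181.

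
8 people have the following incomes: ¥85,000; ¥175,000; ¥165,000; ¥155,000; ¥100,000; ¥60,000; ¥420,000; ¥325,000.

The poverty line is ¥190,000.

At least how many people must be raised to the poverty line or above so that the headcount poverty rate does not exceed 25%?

4

6 of the 8 people are poor, so H = 6/8 = 0.750.
A headcount ratio of at most 25% allows at most ⌊0.25 × 8⌋ = 2 poor people.
So at least 6 − 2 = 4 must be lifted.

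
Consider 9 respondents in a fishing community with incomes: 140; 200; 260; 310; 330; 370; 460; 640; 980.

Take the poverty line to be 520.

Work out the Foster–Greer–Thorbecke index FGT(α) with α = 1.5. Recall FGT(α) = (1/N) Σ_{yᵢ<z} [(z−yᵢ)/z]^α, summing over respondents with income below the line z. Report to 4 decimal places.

Incomes under z: 140, 200, 260, 310, 330, 370, 460 (q = 7 of N = 9).
Relative gaps: (520−140)/520 = 0.7308; (520−200)/520 = 0.6154; (520−260)/520 = 0.5000; (520−310)/520 = 0.4038; (520−330)/520 = 0.3654; (520−370)/520 = 0.2885; (520−460)/520 = 0.1154.
Raised to α = 1.5: 0.62470; 0.48275; 0.35355; 0.25664; 0.22086; 0.15493; 0.03919.
Sum = 2.132626; FGT(1.5) = 2.132626 / 9 = 0.2370.

0.2370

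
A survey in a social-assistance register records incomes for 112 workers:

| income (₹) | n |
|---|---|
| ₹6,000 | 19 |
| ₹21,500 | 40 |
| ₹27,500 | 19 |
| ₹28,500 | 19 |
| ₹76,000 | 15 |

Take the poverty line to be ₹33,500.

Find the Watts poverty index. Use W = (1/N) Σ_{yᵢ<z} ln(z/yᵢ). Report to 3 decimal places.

Below the line: 19×₹6,000, 40×₹21,500, 19×₹27,500, 19×₹28,500 (q = 97 of N = 112).
ln(z/y) terms: ln(33500/6000) = 1.7198 (×19); ln(33500/21500) = 0.4435 (×40); ln(33500/27500) = 0.1974 (×19); ln(33500/28500) = 0.1616 (×19).
W = 57.236648 / 112 = 0.511.

0.511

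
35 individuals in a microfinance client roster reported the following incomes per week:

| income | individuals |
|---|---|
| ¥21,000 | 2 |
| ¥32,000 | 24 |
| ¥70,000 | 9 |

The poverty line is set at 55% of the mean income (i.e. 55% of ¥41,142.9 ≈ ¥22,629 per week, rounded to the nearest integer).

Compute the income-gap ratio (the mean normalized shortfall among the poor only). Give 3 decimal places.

Incomes under z: 2×¥21,000 (q = 2 of N = 35).
Relative gaps: 0.0720 (×2); sum = 0.143975.
The income-gap ratio divides by q (the poor only): 0.143975 / 2 = 0.072.

0.072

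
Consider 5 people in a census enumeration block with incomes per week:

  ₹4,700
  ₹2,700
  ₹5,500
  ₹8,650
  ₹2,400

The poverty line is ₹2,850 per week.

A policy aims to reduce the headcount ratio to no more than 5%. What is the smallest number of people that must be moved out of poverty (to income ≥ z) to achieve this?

2

2 of the 5 people are poor, so H = 2/5 = 0.400.
A headcount ratio of at most 5% allows at most ⌊0.05 × 5⌋ = 0 poor people.
So at least 2 − 0 = 2 must be lifted.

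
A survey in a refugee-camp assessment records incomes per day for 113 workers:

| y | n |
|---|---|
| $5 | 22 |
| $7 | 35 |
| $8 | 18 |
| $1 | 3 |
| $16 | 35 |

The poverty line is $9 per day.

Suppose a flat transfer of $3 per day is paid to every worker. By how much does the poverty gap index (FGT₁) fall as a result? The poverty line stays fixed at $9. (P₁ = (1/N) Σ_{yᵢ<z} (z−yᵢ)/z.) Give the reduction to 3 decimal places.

Before: below the line — 3×$1, 22×$5, 35×$7, 18×$8; poverty gap index (FGT₁) = 0.19666.
After the $3 transfer: below the line — 3×$4, 22×$8; poverty gap index (FGT₁) = 0.03638.
Reduction = 0.19666 − 0.03638 = 0.160.

0.160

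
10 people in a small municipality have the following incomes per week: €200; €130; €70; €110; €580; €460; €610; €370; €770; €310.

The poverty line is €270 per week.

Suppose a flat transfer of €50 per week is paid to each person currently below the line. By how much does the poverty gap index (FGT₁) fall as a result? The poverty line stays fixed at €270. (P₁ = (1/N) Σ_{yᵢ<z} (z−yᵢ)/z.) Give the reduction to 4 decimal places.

Before: below the line — €70, €110, €130, €200; poverty gap index (FGT₁) = 0.211111.
After the €50 transfer: below the line — €120, €160, €180, €250; poverty gap index (FGT₁) = 0.137037.
Reduction = 0.211111 − 0.137037 = 0.0741.

0.0741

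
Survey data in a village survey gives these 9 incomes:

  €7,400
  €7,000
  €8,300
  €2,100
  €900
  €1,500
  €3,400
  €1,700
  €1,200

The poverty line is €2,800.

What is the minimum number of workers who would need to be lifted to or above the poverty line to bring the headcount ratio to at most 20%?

5 of the 9 workers are poor, so H = 5/9 = 0.556.
A headcount ratio of at most 20% allows at most ⌊0.20 × 9⌋ = 1 poor workers.
So at least 5 − 1 = 4 must be lifted.

4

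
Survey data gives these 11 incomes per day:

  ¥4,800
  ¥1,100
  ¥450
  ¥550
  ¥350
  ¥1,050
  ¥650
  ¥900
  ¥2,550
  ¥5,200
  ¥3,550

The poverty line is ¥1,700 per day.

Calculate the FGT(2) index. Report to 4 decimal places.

0.2275

Incomes under z: ¥350, ¥450, ¥550, ¥650, ¥900, ¥1,050, ¥1,100 (q = 7 of N = 11).
Relative gaps: (1700−350)/1700 = 0.7941; (1700−450)/1700 = 0.7353; (1700−550)/1700 = 0.6765; (1700−650)/1700 = 0.6176; (1700−900)/1700 = 0.4706; (1700−1050)/1700 = 0.3824; (1700−1100)/1700 = 0.3529.
Squared: 0.6306; 0.5407; 0.4576; 0.3815; 0.2215; 0.1462; 0.1246.
Sum = 2.502595; P₂ = 2.502595 / 11 = 0.2275.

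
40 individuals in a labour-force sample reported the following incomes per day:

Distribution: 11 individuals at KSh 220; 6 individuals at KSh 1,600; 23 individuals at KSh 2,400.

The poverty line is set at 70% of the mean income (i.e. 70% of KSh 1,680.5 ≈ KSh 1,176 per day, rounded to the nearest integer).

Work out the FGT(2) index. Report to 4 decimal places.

0.1817

Below the line: 11×KSh 220 (q = 11 of N = 40).
Shortfall ratios: (1176−220)/1176 = 0.8129 (×11).
Squared: 0.6608 (×11).
Sum = 7.269321; P₂ = 7.269321 / 40 = 0.1817.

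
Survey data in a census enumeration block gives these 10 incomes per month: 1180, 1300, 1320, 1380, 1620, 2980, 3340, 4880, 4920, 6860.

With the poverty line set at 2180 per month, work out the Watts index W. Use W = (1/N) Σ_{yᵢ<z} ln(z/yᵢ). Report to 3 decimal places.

Below z: 1180, 1300, 1320, 1380, 1620 (q = 5 of N = 10).
Log shortfalls: ln(2180/1180) = 0.6138; ln(2180/1300) = 0.5170; ln(2180/1320) = 0.5017; ln(2180/1380) = 0.4572; ln(2180/1620) = 0.2969.
W = 2.386604 / 10 = 0.239.

0.239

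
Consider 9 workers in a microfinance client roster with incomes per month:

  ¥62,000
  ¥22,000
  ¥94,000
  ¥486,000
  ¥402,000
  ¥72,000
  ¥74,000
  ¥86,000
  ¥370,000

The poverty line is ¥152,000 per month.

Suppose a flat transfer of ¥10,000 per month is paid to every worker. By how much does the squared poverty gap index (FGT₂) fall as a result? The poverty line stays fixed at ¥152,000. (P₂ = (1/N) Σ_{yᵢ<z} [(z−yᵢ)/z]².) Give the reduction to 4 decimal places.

0.0454

Before: below the line — ¥22,000, ¥62,000, ¥72,000, ¥74,000, ¥86,000, ¥94,000; squared poverty gap index (FGT₂) = 0.217394.
After the ¥10,000 transfer: below the line — ¥32,000, ¥72,000, ¥82,000, ¥84,000, ¥96,000, ¥104,000; squared poverty gap index (FGT₂) = 0.171995.
Reduction = 0.217394 − 0.171995 = 0.0454.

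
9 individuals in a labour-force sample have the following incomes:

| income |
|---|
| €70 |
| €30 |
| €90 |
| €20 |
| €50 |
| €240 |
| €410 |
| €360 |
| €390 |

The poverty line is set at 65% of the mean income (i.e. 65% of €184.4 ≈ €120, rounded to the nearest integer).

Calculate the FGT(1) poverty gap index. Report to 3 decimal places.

0.315

Incomes under z: €20, €30, €50, €70, €90 (q = 5 of N = 9).
Gap ratios (z−y)/z: (120−20)/120 = 0.8333; (120−30)/120 = 0.7500; (120−50)/120 = 0.5833; (120−70)/120 = 0.4167; (120−90)/120 = 0.2500.
Sum of shortfalls = 2.833333; P₁ averages over all N: 2.833333 / 9 = 0.315.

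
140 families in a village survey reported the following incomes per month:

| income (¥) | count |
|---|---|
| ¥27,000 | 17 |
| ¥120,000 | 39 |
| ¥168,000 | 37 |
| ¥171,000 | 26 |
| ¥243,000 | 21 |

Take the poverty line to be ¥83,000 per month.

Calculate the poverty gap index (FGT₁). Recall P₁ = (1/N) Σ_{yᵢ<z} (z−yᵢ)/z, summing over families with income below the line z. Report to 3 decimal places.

Poor units: 17×¥27,000 (q = 17 of N = 140).
Normalized shortfalls: (83000−27000)/83000 = 0.6747 (×17).
Σ = 11.469880. Dividing by the full population N = 140 gives P₁ = 0.082.

0.082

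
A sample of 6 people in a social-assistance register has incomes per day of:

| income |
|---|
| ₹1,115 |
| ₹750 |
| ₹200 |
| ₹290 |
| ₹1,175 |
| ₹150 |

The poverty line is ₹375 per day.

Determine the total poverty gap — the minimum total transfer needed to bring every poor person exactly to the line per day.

₹485

Poor units: ₹150, ₹200, ₹290 (q = 3 of N = 6).
Individual gaps: 375−150 = 225; 375−200 = 175; 375−290 = 85.
Aggregate gap = ₹485.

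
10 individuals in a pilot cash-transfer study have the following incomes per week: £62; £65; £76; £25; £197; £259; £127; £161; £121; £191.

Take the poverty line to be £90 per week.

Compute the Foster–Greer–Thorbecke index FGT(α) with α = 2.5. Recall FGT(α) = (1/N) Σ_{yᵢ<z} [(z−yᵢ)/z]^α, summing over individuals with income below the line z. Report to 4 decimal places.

0.0547

Below the line: £25, £62, £65, £76 (q = 4 of N = 10).
Normalized shortfalls: (90−25)/90 = 0.7222; (90−62)/90 = 0.3111; (90−65)/90 = 0.2778; (90−76)/90 = 0.1556.
Raised to α = 2.5: 0.44328; 0.05399; 0.04067; 0.00954.
Sum = 0.547477; FGT(2.5) = 0.547477 / 10 = 0.0547.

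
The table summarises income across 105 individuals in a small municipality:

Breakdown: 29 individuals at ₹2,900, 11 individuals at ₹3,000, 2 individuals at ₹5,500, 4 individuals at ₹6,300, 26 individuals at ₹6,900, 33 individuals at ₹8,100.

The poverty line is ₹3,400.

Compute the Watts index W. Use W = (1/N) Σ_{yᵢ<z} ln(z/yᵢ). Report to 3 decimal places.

0.057

Incomes under z: 29×₹2,900, 11×₹3,000 (q = 40 of N = 105).
Log shortfalls: ln(3400/2900) = 0.1591 (×29); ln(3400/3000) = 0.1252 (×11).
W = 5.989671 / 105 = 0.057.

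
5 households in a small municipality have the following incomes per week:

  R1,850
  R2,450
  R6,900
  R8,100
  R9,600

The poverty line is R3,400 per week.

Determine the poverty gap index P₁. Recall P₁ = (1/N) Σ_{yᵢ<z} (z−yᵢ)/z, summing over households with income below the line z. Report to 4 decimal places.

0.1471

Below the line: R1,850, R2,450 (q = 2 of N = 5).
Shortfall ratios: (3400−1850)/3400 = 0.4559; (3400−2450)/3400 = 0.2794.
Σ = 0.735294. Dividing by the full population N = 5 gives P₁ = 0.1471.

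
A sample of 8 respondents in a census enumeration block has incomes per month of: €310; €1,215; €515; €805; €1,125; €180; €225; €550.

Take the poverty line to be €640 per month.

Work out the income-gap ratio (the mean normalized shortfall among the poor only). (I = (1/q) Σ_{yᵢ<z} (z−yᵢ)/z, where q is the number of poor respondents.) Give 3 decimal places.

0.444

Below z: €180, €225, €310, €515, €550 (q = 5 of N = 8).
Relative gaps: 0.7188, 0.6484, 0.5156, 0.1953, 0.1406; sum = 2.218750.
I averages over the q = 5 poor units only: 2.218750 / 5 = 0.444.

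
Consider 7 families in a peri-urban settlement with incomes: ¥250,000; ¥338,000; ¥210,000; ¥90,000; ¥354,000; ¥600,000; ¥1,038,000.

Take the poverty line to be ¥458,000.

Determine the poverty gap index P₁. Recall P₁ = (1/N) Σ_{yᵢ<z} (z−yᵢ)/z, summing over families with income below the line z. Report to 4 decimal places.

Incomes under z: ¥90,000, ¥210,000, ¥250,000, ¥338,000, ¥354,000 (q = 5 of N = 7).
Shortfall ratios: (458000−90000)/458000 = 0.8035; (458000−210000)/458000 = 0.5415; (458000−250000)/458000 = 0.4541; (458000−338000)/458000 = 0.2620; (458000−354000)/458000 = 0.2271.
Σ = 2.288210. Dividing by the full population N = 7 gives P₁ = 0.3269.

0.3269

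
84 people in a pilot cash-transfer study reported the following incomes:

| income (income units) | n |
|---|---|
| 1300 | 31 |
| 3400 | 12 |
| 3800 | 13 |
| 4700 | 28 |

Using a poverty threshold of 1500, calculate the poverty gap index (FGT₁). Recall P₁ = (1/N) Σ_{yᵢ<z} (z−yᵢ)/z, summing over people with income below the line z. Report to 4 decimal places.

Incomes under z: 31×1300 (q = 31 of N = 84).
Normalized shortfalls: (1500−1300)/1500 = 0.1333 (×31).
Sum of shortfalls = 4.133333; P₁ averages over all N: 4.133333 / 84 = 0.0492.

0.0492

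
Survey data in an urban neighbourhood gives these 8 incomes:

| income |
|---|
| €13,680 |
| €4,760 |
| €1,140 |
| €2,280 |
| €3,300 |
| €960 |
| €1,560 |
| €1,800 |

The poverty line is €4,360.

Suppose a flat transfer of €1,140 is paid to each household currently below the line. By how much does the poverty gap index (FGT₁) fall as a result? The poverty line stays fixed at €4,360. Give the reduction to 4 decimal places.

0.1938

Before: below the line — €960, €1,140, €1,560, €1,800, €2,280, €3,300; poverty gap index (FGT₁) = 0.433486.
After the €1,140 transfer: below the line — €2,100, €2,280, €2,700, €2,940, €3,420; poverty gap index (FGT₁) = 0.239679.
Reduction = 0.433486 − 0.239679 = 0.1938.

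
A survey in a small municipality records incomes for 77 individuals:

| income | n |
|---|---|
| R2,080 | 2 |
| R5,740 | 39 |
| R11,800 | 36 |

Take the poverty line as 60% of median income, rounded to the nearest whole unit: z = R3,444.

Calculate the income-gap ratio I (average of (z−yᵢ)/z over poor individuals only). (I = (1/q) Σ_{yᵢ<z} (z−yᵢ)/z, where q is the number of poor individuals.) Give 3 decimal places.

0.396

Below z: 2×R2,080 (q = 2 of N = 77).
Shortfall ratios (z−y)/z: 0.3961 (×2); sum = 0.792102.
I averages over the q = 2 poor units only: 0.792102 / 2 = 0.396.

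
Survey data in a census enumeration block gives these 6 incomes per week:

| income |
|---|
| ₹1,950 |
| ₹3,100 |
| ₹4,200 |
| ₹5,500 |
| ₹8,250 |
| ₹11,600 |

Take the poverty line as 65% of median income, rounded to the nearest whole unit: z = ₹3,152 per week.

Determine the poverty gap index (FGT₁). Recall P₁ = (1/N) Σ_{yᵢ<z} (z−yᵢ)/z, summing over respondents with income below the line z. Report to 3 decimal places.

Incomes under z: ₹1,950, ₹3,100 (q = 2 of N = 6).
Gap ratios (z−y)/z: (3152−1950)/3152 = 0.3813; (3152−3100)/3152 = 0.0165.
Σ = 0.397843. Dividing by the full population N = 6 gives P₁ = 0.066.

0.066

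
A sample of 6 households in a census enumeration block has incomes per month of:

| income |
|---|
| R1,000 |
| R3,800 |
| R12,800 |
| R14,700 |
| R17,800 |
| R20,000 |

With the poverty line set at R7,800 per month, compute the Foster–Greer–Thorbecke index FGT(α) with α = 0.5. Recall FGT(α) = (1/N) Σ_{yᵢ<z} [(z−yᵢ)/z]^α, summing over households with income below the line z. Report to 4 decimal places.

0.2750

Below z: R1,000, R3,800 (q = 2 of N = 6).
Gap ratios (z−y)/z: (7800−1000)/7800 = 0.8718; (7800−3800)/7800 = 0.5128.
Raised to α = 0.5: 0.93370; 0.71611.
Sum = 1.649814; FGT(0.5) = 1.649814 / 6 = 0.2750.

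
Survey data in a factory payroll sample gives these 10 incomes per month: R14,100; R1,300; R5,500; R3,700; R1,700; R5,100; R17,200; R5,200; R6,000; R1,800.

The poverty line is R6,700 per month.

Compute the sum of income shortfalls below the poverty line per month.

R23,300

Below z: R1,300, R1,700, R1,800, R3,700, R5,100, R5,200, R5,500, R6,000 (q = 8 of N = 10).
Individual gaps: 6700−1300 = 5400; 6700−1700 = 5000; 6700−1800 = 4900; 6700−3700 = 3000; 6700−5100 = 1600; 6700−5200 = 1500; 6700−5500 = 1200; 6700−6000 = 700.
Aggregate gap = R23,300.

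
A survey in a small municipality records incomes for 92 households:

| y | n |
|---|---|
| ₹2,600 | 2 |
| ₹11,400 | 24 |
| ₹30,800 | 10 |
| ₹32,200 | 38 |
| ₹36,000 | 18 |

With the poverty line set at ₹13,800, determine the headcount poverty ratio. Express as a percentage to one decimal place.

26 of the 92 households have income below ₹13,800.
H = 26/92 = 28.3%.

28.3%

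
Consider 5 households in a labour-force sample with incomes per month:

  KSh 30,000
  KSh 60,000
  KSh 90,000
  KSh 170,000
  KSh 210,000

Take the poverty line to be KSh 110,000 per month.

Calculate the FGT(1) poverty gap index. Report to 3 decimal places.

0.273

Incomes under z: KSh 30,000, KSh 60,000, KSh 90,000 (q = 3 of N = 5).
Normalized shortfalls: (110000−30000)/110000 = 0.7273; (110000−60000)/110000 = 0.4545; (110000−90000)/110000 = 0.1818.
Σ = 1.363636. Dividing by the full population N = 5 gives P₁ = 0.273.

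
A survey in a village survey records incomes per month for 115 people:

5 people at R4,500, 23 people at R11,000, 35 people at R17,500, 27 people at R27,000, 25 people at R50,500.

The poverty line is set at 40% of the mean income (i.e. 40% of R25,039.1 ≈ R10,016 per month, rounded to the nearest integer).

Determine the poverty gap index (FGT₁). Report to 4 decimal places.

Below z: 5×R4,500 (q = 5 of N = 115).
Relative gaps: (10016−4500)/10016 = 0.5507 (×5).
Σ = 2.753594. Dividing by the full population N = 115 gives P₁ = 0.0239.

0.0239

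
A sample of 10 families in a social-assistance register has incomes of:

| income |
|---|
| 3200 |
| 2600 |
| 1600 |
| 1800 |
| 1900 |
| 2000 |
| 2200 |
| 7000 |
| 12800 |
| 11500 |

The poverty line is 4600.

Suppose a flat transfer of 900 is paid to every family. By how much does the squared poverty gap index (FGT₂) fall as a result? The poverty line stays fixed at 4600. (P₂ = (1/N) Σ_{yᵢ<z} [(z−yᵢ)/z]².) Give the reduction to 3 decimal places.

Before: below the line — 1600, 1800, 1900, 2000, 2200, 2600, 3200; squared poverty gap index (FGT₂) = 0.20137.
After the 900 transfer: below the line — 2500, 2700, 2800, 2900, 3100, 3500, 4100; squared poverty gap index (FGT₂) = 0.08440.
Reduction = 0.20137 − 0.08440 = 0.117.

0.117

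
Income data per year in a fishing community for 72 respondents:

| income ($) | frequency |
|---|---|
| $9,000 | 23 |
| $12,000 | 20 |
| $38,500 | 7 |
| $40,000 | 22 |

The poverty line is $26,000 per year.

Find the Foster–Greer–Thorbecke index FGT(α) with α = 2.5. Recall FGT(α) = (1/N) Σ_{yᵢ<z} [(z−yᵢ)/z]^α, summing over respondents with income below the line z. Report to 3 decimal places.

Below z: 23×$9,000, 20×$12,000 (q = 43 of N = 72).
Shortfall ratios: (26000−9000)/26000 = 0.6538 (×23); (26000−12000)/26000 = 0.5385 (×20).
Raised to α = 2.5: 0.34569 (×23); 0.21276 (×20).
Sum = 12.206077; FGT(2.5) = 12.206077 / 72 = 0.170.

0.170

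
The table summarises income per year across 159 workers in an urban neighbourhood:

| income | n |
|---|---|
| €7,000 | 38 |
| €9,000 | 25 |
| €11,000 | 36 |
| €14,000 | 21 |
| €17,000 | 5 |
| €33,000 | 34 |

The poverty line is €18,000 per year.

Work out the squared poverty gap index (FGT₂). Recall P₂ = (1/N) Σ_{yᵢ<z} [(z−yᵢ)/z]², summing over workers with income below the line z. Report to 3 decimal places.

Below z: 38×€7,000, 25×€9,000, 36×€11,000, 21×€14,000, 5×€17,000 (q = 125 of N = 159).
Shortfall ratios: (18000−7000)/18000 = 0.6111 (×38); (18000−9000)/18000 = 0.5000 (×25); (18000−11000)/18000 = 0.3889 (×36); (18000−14000)/18000 = 0.2222 (×21); (18000−17000)/18000 = 0.0556 (×5).
Squared: 0.3735 (×38); 0.2500 (×25); 0.1512 (×36); 0.0494 (×21); 0.0031 (×5).
Sum = 26.938272; P₂ = 26.938272 / 159 = 0.169.

0.169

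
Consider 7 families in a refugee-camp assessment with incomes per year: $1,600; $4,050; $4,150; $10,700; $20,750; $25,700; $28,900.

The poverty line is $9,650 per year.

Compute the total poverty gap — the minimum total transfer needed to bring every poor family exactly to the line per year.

$19,150

Below the line: $1,600, $4,050, $4,150 (q = 3 of N = 7).
Individual gaps: 9650−1600 = 8050; 9650−4050 = 5600; 9650−4150 = 5500.
Aggregate gap = $19,150.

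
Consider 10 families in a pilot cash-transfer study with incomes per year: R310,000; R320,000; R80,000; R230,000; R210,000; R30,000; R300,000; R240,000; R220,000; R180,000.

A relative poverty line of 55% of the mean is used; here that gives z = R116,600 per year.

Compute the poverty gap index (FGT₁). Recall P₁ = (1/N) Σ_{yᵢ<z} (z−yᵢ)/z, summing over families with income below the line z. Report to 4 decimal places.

0.1057

Poor units: R30,000, R80,000 (q = 2 of N = 10).
Shortfall ratios: (116600−30000)/116600 = 0.7427; (116600−80000)/116600 = 0.3139.
Sum of shortfalls = 1.056604; P₁ averages over all N: 1.056604 / 10 = 0.1057.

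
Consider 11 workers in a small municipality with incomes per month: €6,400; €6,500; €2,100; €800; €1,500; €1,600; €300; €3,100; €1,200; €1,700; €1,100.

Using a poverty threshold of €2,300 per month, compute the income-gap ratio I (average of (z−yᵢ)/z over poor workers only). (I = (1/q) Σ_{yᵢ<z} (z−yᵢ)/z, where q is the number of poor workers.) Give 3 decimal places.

Below the line: €300, €800, €1,100, €1,200, €1,500, €1,600, €1,700, €2,100 (q = 8 of N = 11).
Relative gaps: 0.8696, 0.6522, 0.5217, 0.4783, 0.3478, 0.3043, 0.2609, 0.0870; sum = 3.521739.
I averages over the q = 8 poor units only: 3.521739 / 8 = 0.440.

0.440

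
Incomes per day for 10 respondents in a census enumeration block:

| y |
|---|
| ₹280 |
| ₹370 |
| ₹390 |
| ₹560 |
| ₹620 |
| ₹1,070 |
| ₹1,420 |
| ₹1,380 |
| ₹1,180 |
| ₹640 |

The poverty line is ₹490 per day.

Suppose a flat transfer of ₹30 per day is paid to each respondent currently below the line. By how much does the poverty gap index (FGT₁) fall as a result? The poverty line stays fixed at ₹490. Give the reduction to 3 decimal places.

Before: below the line — ₹280, ₹370, ₹390; poverty gap index (FGT₁) = 0.08776.
After the ₹30 transfer: below the line — ₹310, ₹400, ₹420; poverty gap index (FGT₁) = 0.06939.
Reduction = 0.08776 − 0.06939 = 0.018.

0.018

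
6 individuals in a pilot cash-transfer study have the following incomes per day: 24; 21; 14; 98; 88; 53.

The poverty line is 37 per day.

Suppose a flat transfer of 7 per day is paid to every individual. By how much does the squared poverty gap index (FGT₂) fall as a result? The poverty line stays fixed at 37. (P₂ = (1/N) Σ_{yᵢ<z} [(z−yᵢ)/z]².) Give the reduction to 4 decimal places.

0.0707

Before: below the line — 14, 21, 24; squared poverty gap index (FGT₂) = 0.116143.
After the 7 transfer: below the line — 21, 28, 31; squared poverty gap index (FGT₂) = 0.045410.
Reduction = 0.116143 − 0.045410 = 0.0707.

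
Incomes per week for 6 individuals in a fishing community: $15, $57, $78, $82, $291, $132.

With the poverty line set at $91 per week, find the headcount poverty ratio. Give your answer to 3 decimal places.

4 of the 6 individuals have income below $91.
H = 4/6 = 0.667.

0.667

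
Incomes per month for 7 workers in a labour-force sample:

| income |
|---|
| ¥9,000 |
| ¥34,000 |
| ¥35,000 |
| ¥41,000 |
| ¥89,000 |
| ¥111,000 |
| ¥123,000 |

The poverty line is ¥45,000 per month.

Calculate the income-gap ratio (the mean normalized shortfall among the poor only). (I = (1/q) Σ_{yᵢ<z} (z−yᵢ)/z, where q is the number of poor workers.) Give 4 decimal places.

0.3389

Poor units: ¥9,000, ¥34,000, ¥35,000, ¥41,000 (q = 4 of N = 7).
Shortfall ratios (z−y)/z: 0.8000, 0.2444, 0.2222, 0.0889; sum = 1.355556.
I averages over the q = 4 poor units only: 1.355556 / 4 = 0.3389.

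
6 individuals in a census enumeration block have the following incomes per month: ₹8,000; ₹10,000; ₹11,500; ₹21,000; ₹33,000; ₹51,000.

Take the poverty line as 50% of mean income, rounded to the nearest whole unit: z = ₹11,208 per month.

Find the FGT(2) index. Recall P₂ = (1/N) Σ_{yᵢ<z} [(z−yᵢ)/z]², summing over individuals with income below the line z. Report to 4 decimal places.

0.0156

Below z: ₹8,000, ₹10,000 (q = 2 of N = 6).
Normalized shortfalls: (11208−8000)/11208 = 0.2862; (11208−10000)/11208 = 0.1078.
Squared: 0.0819; 0.0116.
Sum = 0.093541; P₂ = 0.093541 / 6 = 0.0156.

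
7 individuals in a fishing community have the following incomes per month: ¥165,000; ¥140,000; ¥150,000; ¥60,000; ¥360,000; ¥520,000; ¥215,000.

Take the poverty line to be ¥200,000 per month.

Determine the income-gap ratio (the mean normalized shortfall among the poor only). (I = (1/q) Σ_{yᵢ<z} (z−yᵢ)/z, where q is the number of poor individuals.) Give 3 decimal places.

0.356

Poor units: ¥60,000, ¥140,000, ¥150,000, ¥165,000 (q = 4 of N = 7).
Relative gaps: 0.7000, 0.3000, 0.2500, 0.1750; sum = 1.425000.
The income-gap ratio divides by q (the poor only): 1.425000 / 4 = 0.356.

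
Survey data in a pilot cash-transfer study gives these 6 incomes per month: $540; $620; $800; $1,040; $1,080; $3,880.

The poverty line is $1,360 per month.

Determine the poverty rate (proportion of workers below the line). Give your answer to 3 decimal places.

5 of the 6 workers have income below $1,360.
H = 5/6 = 0.833.

0.833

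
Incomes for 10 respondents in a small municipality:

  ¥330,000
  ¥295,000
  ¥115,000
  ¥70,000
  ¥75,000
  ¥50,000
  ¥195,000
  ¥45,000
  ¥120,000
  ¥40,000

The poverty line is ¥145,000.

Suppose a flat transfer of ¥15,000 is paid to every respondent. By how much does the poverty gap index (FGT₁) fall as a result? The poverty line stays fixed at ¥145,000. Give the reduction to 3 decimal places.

Before: below the line — ¥40,000, ¥45,000, ¥50,000, ¥70,000, ¥75,000, ¥115,000, ¥120,000; poverty gap index (FGT₁) = 0.34483.
After the ¥15,000 transfer: below the line — ¥55,000, ¥60,000, ¥65,000, ¥85,000, ¥90,000, ¥130,000, ¥135,000; poverty gap index (FGT₁) = 0.27241.
Reduction = 0.34483 − 0.27241 = 0.072.

0.072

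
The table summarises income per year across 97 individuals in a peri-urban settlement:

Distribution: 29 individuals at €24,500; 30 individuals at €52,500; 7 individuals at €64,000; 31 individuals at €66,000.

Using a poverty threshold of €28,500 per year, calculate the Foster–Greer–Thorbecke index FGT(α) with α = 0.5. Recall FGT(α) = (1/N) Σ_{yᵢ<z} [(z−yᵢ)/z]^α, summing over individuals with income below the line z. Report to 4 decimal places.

0.1120

Poor units: 29×€24,500 (q = 29 of N = 97).
Relative gaps: (28500−24500)/28500 = 0.1404 (×29).
Raised to α = 0.5: 0.37463 (×29).
Sum = 10.864395; FGT(0.5) = 10.864395 / 97 = 0.1120.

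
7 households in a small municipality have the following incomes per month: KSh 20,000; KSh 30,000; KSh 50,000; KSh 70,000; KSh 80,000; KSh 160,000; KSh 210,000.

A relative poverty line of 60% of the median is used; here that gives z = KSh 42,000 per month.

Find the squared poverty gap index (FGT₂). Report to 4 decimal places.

Poor units: KSh 20,000, KSh 30,000 (q = 2 of N = 7).
Normalized shortfalls: (42000−20000)/42000 = 0.5238; (42000−30000)/42000 = 0.2857.
Squared: 0.2744; 0.0816.
Sum = 0.356009; P₂ = 0.356009 / 7 = 0.0509.

0.0509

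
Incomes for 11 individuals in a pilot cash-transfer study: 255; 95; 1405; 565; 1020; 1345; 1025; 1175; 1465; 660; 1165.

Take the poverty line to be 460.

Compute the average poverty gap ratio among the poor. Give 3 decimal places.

0.620

Below the line: 95, 255 (q = 2 of N = 11).
Shortfall ratios (z−y)/z: 0.7935, 0.4457; sum = 1.239130.
I averages over the q = 2 poor units only: 1.239130 / 2 = 0.620.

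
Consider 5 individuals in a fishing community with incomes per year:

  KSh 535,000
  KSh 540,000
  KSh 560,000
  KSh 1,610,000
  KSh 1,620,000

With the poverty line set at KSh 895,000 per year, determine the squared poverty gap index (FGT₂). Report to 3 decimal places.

Poor units: KSh 535,000, KSh 540,000, KSh 560,000 (q = 3 of N = 5).
Shortfall ratios: (895000−535000)/895000 = 0.4022; (895000−540000)/895000 = 0.3966; (895000−560000)/895000 = 0.3743.
Squared: 0.1618; 0.1573; 0.1401.
Sum = 0.459224; P₂ = 0.459224 / 5 = 0.092.

0.092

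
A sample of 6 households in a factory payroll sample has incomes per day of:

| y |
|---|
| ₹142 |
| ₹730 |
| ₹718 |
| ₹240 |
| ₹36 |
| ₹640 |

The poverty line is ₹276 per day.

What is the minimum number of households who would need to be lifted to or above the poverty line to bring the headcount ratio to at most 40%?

Currently q = 3 of N = 6 are below the line (H = 0.500).
A headcount ratio of at most 40% allows at most ⌊0.40 × 6⌋ = 2 poor households.
So at least 3 − 2 = 1 must be lifted.

1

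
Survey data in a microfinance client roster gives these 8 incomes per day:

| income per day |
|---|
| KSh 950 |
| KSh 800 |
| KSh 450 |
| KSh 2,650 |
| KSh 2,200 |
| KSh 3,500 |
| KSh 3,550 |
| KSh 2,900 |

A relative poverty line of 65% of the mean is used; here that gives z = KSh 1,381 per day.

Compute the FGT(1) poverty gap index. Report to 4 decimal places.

0.1759

Below z: KSh 450, KSh 800, KSh 950 (q = 3 of N = 8).
Relative gaps: (1381−450)/1381 = 0.6741; (1381−800)/1381 = 0.4207; (1381−950)/1381 = 0.3121.
Σ = 1.406951. Dividing by the full population N = 8 gives P₁ = 0.1759.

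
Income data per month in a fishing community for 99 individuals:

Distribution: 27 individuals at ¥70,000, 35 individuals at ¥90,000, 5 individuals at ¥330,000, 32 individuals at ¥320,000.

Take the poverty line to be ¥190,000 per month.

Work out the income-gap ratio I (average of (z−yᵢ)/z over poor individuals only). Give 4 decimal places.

Incomes under z: 27×¥70,000, 35×¥90,000 (q = 62 of N = 99).
Relative gaps: 0.6316 (×27), 0.5263 (×35); sum = 35.473684.
The income-gap ratio divides by q (the poor only): 35.473684 / 62 = 0.5722.

0.5722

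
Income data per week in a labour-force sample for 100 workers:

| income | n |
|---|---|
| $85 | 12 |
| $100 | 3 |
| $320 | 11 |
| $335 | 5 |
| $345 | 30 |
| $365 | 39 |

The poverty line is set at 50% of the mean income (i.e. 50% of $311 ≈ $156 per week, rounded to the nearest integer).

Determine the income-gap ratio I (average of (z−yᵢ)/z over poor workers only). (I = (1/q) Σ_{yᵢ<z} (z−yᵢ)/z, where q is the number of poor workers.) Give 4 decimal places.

0.4359

Incomes under z: 12×$85, 3×$100 (q = 15 of N = 100).
Relative gaps: 0.4551 (×12), 0.3590 (×3); sum = 6.538462.
The income-gap ratio divides by q (the poor only): 6.538462 / 15 = 0.4359.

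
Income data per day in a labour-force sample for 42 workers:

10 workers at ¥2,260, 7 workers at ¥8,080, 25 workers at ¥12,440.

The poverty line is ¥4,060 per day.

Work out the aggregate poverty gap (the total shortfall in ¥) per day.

¥18,000

Below z: 10×¥2,260 (q = 10 of N = 42).
Individual gaps: 10×(4060−2260) = 18000.
Aggregate gap = ¥18,000.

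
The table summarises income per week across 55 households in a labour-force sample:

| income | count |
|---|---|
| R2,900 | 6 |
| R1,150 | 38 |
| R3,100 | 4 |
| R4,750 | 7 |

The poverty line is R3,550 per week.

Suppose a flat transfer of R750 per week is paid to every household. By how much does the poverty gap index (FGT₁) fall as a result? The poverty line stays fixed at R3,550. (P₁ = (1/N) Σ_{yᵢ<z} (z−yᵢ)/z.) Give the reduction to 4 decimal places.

Before: below the line — 38×R1,150, 6×R2,900, 4×R3,100; poverty gap index (FGT₁) = 0.496287.
After the R750 transfer: below the line — 38×R1,900; poverty gap index (FGT₁) = 0.321127.
Reduction = 0.496287 − 0.321127 = 0.1752.

0.1752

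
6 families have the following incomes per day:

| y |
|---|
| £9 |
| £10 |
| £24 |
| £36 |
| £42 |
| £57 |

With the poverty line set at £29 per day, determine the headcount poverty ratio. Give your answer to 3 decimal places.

0.500

3 of the 6 families have income below £29.
H = 3/6 = 0.500.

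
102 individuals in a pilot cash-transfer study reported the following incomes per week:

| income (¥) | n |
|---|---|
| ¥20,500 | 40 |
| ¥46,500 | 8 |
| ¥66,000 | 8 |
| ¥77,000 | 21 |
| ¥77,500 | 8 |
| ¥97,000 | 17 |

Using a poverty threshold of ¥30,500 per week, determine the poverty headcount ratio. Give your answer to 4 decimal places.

40 of the 102 individuals have income below ¥30,500.
H = 40/102 = 0.3922.

0.3922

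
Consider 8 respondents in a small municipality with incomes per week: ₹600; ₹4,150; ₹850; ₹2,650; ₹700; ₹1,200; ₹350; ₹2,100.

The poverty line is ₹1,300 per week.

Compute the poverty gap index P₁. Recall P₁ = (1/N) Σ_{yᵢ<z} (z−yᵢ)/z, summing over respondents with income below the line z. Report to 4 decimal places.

0.2692

Below the line: ₹350, ₹600, ₹700, ₹850, ₹1,200 (q = 5 of N = 8).
Relative gaps: (1300−350)/1300 = 0.7308; (1300−600)/1300 = 0.5385; (1300−700)/1300 = 0.4615; (1300−850)/1300 = 0.3462; (1300−1200)/1300 = 0.0769.
Σ = 2.153846. Dividing by the full population N = 8 gives P₁ = 0.2692.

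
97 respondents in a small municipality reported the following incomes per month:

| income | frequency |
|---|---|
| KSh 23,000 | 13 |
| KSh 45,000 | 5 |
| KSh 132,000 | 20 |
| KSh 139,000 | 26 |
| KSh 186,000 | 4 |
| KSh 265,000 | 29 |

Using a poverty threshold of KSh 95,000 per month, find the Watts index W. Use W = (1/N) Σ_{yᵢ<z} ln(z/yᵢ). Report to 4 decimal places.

Below the line: 13×KSh 23,000, 5×KSh 45,000 (q = 18 of N = 97).
ln(z/y) terms: ln(95000/23000) = 1.4184 (×13); ln(95000/45000) = 0.7472 (×5).
W = 22.175047 / 97 = 0.2286.

0.2286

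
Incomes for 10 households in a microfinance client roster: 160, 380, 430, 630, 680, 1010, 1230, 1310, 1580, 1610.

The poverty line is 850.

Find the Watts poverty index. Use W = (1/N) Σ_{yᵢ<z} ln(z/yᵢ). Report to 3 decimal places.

Below the line: 160, 380, 430, 630, 680 (q = 5 of N = 10).
ln(z/y) terms: ln(850/160) = 1.6701; ln(850/380) = 0.8051; ln(850/430) = 0.6815; ln(850/630) = 0.2995; ln(850/680) = 0.2231.
W = 3.679239 / 10 = 0.368.

0.368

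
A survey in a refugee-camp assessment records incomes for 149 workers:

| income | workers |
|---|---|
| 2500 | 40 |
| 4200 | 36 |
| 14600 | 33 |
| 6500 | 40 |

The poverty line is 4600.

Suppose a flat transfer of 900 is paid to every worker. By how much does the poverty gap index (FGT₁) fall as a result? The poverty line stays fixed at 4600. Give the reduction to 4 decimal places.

Before: below the line — 40×2500, 36×4200; poverty gap index (FGT₁) = 0.143566.
After the 900 transfer: below the line — 40×3400; poverty gap index (FGT₁) = 0.070032.
Reduction = 0.143566 − 0.070032 = 0.0735.

0.0735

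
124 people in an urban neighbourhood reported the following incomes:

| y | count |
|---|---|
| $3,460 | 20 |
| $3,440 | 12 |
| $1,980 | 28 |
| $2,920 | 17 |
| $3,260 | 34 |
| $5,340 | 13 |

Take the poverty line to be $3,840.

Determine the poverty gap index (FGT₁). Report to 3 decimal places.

0.210

Below the line: 28×$1,980, 17×$2,920, 34×$3,260, 12×$3,440, 20×$3,460 (q = 111 of N = 124).
Shortfall ratios: (3840−1980)/3840 = 0.4844 (×28); (3840−2920)/3840 = 0.2396 (×17); (3840−3260)/3840 = 0.1510 (×34); (3840−3440)/3840 = 0.1042 (×12); (3840−3460)/3840 = 0.0990 (×20).
Sum of shortfalls = 26.000000; P₁ averages over all N: 26.000000 / 124 = 0.210.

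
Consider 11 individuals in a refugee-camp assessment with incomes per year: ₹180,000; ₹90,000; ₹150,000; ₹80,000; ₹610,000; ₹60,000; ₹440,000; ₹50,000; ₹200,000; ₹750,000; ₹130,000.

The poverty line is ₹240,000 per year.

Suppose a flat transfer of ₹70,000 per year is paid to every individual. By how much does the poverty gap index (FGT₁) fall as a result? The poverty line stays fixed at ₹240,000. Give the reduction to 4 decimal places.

Before: below the line — ₹50,000, ₹60,000, ₹80,000, ₹90,000, ₹130,000, ₹150,000, ₹180,000, ₹200,000; poverty gap index (FGT₁) = 0.371212.
After the ₹70,000 transfer: below the line — ₹120,000, ₹130,000, ₹150,000, ₹160,000, ₹200,000, ₹220,000; poverty gap index (FGT₁) = 0.174242.
Reduction = 0.371212 − 0.174242 = 0.1970.

0.1970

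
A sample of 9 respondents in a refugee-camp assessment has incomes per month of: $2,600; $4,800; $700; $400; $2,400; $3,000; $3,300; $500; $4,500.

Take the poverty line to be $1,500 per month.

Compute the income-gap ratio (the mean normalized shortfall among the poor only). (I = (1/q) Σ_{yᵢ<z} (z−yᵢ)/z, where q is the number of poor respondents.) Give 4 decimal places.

0.6444

Below the line: $400, $500, $700 (q = 3 of N = 9).
Relative gaps: 0.7333, 0.6667, 0.5333; sum = 1.933333.
I averages over the q = 3 poor units only: 1.933333 / 3 = 0.6444.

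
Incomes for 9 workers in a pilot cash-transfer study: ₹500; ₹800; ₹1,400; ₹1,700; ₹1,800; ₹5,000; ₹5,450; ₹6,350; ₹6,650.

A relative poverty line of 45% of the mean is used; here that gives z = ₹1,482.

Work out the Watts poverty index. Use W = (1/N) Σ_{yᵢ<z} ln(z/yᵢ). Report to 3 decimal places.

Below the line: ₹500, ₹800, ₹1,400 (q = 3 of N = 9).
Log gaps: ln(1482/500) = 1.0865; ln(1482/800) = 0.6165; ln(1482/1400) = 0.0569.
W = 1.759996 / 9 = 0.196.

0.196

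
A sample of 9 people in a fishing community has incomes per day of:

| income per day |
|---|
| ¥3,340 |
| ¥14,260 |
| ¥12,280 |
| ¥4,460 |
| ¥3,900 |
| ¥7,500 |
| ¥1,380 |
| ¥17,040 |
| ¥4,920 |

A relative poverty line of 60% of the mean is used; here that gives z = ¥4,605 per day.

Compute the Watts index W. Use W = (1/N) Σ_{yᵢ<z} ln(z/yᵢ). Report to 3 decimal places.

Below the line: ¥1,380, ¥3,340, ¥3,900, ¥4,460 (q = 4 of N = 9).
ln(z/y) terms: ln(4605/1380) = 1.2051; ln(4605/3340) = 0.3212; ln(4605/3900) = 0.1662; ln(4605/4460) = 0.0320.
W = 1.724391 / 9 = 0.192.

0.192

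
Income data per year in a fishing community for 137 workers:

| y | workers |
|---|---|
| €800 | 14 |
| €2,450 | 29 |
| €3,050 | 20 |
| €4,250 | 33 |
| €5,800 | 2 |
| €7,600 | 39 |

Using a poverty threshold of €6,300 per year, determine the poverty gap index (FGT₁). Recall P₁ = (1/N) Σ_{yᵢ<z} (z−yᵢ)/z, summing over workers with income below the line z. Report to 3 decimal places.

0.373

Below the line: 14×€800, 29×€2,450, 20×€3,050, 33×€4,250, 2×€5,800 (q = 98 of N = 137).
Relative gaps: (6300−800)/6300 = 0.8730 (×14); (6300−2450)/6300 = 0.6111 (×29); (6300−3050)/6300 = 0.5159 (×20); (6300−4250)/6300 = 0.3254 (×33); (6300−5800)/6300 = 0.0794 (×2).
Sum of shortfalls = 51.158730; P₁ averages over all N: 51.158730 / 137 = 0.373.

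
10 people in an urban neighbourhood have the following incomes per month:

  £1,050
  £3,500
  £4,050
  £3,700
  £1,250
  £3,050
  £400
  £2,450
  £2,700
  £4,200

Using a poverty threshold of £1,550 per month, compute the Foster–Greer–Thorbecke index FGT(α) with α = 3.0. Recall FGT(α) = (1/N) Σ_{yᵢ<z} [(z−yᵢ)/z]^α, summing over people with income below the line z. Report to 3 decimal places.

0.045

Below z: £400, £1,050, £1,250 (q = 3 of N = 10).
Gap ratios (z−y)/z: (1550−400)/1550 = 0.7419; (1550−1050)/1550 = 0.3226; (1550−1250)/1550 = 0.1935.
Raised to α = 3.0: 0.40841; 0.03357; 0.00725.
Sum = 0.449230; FGT(3.0) = 0.449230 / 10 = 0.045.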